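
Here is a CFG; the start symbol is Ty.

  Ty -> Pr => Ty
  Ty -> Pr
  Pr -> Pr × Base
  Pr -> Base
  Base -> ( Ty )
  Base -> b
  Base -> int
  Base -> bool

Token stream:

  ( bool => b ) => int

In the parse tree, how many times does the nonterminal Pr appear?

4

[Ty [Pr [Base ( [Ty [Pr [Base bool]] => [Ty [Pr [Base b]]]] )]] => [Ty [Pr [Base int]]]]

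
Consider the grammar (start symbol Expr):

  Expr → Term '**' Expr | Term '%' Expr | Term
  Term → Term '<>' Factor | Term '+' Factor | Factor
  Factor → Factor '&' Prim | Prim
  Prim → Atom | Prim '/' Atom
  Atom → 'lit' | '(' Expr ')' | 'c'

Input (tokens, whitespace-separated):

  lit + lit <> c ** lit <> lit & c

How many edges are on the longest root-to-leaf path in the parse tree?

7

[Expr [Term [Term [Term [Factor [Prim [Atom lit]]]] + [Factor [Prim [Atom lit]]]] <> [Factor [Prim [Atom c]]]] ** [Expr [Term [Term [Factor [Prim [Atom lit]]]] <> [Factor [Factor [Prim [Atom lit]]] & [Prim [Atom c]]]]]]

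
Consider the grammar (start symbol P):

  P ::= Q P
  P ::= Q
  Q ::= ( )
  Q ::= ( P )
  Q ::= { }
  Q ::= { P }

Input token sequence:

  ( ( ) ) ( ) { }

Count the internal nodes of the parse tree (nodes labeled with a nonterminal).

[P [Q ( [P [Q ( )]] )] [P [Q ( )] [P [Q { }]]]]

8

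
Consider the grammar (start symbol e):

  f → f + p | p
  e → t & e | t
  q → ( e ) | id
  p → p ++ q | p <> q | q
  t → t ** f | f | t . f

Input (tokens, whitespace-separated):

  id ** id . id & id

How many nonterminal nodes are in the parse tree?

18

[e [t [t [t [f [p [q id]]]] ** [f [p [q id]]]] . [f [p [q id]]]] & [e [t [f [p [q id]]]]]]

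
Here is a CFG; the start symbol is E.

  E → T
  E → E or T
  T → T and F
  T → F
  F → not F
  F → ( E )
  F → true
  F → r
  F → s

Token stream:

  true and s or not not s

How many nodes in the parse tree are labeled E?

[E [E [T [T [F true]] and [F s]]] or [T [F not [F not [F s]]]]]

2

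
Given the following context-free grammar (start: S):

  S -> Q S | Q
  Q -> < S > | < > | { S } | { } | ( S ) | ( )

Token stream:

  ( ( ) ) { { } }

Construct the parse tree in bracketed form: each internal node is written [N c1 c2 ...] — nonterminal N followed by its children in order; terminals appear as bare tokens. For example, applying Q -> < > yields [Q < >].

S
Q S
( S ) S
( Q ) S
( ( ) ) S
( ( ) ) Q
( ( ) ) { S }
( ( ) ) { Q }
( ( ) ) { { } }

[S [Q ( [S [Q ( )]] )] [S [Q { [S [Q { }]] }]]]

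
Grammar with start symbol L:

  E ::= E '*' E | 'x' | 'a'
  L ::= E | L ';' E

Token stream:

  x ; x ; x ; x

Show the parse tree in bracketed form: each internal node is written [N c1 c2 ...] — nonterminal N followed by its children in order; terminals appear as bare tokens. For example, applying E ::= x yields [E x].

L
L ; E
L ; E ; E
L ; E ; E ; E
E ; E ; E ; E
x ; E ; E ; E
x ; x ; E ; E
x ; x ; x ; E
x ; x ; x ; x

[L [L [L [L [E x]] ; [E x]] ; [E x]] ; [E x]]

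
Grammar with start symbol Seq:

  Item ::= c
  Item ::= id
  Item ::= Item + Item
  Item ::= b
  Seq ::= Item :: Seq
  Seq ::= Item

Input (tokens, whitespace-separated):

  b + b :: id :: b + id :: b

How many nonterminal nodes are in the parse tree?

12

[Seq [Item [Item b] + [Item b]] :: [Seq [Item id] :: [Seq [Item [Item b] + [Item id]] :: [Seq [Item b]]]]]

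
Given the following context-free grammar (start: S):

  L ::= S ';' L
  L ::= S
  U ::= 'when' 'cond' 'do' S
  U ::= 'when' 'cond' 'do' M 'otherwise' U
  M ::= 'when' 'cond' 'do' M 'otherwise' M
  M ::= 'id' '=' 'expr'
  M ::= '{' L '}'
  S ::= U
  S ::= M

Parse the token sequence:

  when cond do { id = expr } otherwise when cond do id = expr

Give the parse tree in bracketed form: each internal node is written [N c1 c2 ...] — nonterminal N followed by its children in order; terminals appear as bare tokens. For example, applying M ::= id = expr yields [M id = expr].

S
U
when cond do M otherwise U
when cond do { L } otherwise U
when cond do { S } otherwise U
when cond do { M } otherwise U
when cond do { id = expr } otherwise U
when cond do { id = expr } otherwise when cond do S
when cond do { id = expr } otherwise when cond do M
when cond do { id = expr } otherwise when cond do id = expr

[S [U when cond do [M { [L [S [M id = expr]]] }] otherwise [U when cond do [S [M id = expr]]]]]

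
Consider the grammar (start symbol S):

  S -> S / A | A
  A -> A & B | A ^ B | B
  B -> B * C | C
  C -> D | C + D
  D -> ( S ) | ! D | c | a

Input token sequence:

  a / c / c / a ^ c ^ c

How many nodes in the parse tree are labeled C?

[S [S [S [S [A [B [C [D a]]]]] / [A [B [C [D c]]]]] / [A [B [C [D c]]]]] / [A [A [A [B [C [D a]]]] ^ [B [C [D c]]]] ^ [B [C [D c]]]]]

6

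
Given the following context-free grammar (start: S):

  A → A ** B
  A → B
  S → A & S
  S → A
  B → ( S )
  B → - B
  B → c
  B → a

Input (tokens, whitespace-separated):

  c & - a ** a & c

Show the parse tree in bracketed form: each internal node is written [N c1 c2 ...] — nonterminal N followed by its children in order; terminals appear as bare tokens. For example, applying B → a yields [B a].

S
A & S
B & S
c & S
c & A & S
c & A ** B & S
c & B ** B & S
c & - B ** B & S
c & - a ** B & S
c & - a ** a & S
c & - a ** a & A
c & - a ** a & B
c & - a ** a & c

[S [A [B c]] & [S [A [A [B - [B a]]] ** [B a]] & [S [A [B c]]]]]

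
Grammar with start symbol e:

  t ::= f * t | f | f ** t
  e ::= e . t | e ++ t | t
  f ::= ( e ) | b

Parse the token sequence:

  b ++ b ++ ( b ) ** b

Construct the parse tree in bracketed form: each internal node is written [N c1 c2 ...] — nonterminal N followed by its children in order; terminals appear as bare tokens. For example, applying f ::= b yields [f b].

e
e ++ t
e ++ t ++ t
t ++ t ++ t
f ++ t ++ t
b ++ t ++ t
b ++ f ++ t
b ++ b ++ t
b ++ b ++ f ** t
b ++ b ++ ( e ) ** t
b ++ b ++ ( t ) ** t
b ++ b ++ ( f ) ** t
b ++ b ++ ( b ) ** t
b ++ b ++ ( b ) ** f
b ++ b ++ ( b ) ** b

[e [e [e [t [f b]]] ++ [t [f b]]] ++ [t [f ( [e [t [f b]]] )] ** [t [f b]]]]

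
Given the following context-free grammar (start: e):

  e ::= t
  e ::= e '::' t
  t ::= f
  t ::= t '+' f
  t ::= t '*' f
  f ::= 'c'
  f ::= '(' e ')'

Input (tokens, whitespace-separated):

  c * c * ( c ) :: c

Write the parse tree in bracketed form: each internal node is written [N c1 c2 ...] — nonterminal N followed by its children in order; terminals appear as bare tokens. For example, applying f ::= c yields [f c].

[e [e [t [t [t [f c]] * [f c]] * [f ( [e [t [f c]]] )]]] :: [t [f c]]]

e
e :: t
t :: t
t * f :: t
t * f * f :: t
f * f * f :: t
c * f * f :: t
c * c * f :: t
c * c * ( e ) :: t
c * c * ( t ) :: t
c * c * ( f ) :: t
c * c * ( c ) :: t
c * c * ( c ) :: f
c * c * ( c ) :: c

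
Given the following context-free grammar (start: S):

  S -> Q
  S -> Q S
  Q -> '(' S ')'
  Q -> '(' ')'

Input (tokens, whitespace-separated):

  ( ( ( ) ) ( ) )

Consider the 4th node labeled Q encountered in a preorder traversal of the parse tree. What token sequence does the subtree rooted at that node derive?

[S [Q ( [S [Q ( [S [Q ( )]] )] [S [Q ( )]]] )]]

( )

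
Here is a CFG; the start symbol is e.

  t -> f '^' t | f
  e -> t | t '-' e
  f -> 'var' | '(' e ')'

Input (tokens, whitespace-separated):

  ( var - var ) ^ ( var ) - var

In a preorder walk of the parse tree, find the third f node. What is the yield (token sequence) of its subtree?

[e [t [f ( [e [t [f var]] - [e [t [f var]]]] )] ^ [t [f ( [e [t [f var]]] )]]] - [e [t [f var]]]]

var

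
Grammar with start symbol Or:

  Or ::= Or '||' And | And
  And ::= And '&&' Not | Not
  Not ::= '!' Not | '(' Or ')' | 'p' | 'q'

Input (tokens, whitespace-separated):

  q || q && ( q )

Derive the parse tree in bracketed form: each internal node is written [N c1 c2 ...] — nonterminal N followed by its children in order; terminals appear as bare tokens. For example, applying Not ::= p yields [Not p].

[Or [Or [And [Not q]]] || [And [And [Not q]] && [Not ( [Or [And [Not q]]] )]]]

Or
Or || And
And || And
Not || And
q || And
q || And && Not
q || Not && Not
q || q && Not
q || q && ( Or )
q || q && ( And )
q || q && ( Not )
q || q && ( q )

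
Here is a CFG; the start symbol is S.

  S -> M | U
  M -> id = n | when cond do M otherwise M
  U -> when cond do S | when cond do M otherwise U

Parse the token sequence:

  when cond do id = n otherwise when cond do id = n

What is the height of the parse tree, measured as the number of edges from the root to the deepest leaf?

[S [U when cond do [M id = n] otherwise [U when cond do [S [M id = n]]]]]

5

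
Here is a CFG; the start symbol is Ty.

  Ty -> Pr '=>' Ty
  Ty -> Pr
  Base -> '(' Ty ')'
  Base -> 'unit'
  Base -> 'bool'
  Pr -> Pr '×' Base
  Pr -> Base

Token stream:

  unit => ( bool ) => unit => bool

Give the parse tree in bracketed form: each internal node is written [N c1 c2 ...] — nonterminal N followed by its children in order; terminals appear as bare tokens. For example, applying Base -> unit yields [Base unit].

Ty
Pr => Ty
Base => Ty
unit => Ty
unit => Pr => Ty
unit => Base => Ty
unit => ( Ty ) => Ty
unit => ( Pr ) => Ty
unit => ( Base ) => Ty
unit => ( bool ) => Ty
unit => ( bool ) => Pr => Ty
unit => ( bool ) => Base => Ty
unit => ( bool ) => unit => Ty
unit => ( bool ) => unit => Pr
unit => ( bool ) => unit => Base
unit => ( bool ) => unit => bool

[Ty [Pr [Base unit]] => [Ty [Pr [Base ( [Ty [Pr [Base bool]]] )]] => [Ty [Pr [Base unit]] => [Ty [Pr [Base bool]]]]]]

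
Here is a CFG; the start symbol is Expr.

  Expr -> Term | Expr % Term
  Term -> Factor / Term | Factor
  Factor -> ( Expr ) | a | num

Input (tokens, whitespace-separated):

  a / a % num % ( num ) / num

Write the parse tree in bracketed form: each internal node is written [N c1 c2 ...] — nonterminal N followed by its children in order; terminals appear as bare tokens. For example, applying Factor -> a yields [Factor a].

[Expr [Expr [Expr [Term [Factor a] / [Term [Factor a]]]] % [Term [Factor num]]] % [Term [Factor ( [Expr [Term [Factor num]]] )] / [Term [Factor num]]]]

Expr
Expr % Term
Expr % Term % Term
Term % Term % Term
Factor / Term % Term % Term
a / Term % Term % Term
a / Factor % Term % Term
a / a % Term % Term
a / a % Factor % Term
a / a % num % Term
a / a % num % Factor / Term
a / a % num % ( Expr ) / Term
a / a % num % ( Term ) / Term
a / a % num % ( Factor ) / Term
a / a % num % ( num ) / Term
a / a % num % ( num ) / Factor
a / a % num % ( num ) / num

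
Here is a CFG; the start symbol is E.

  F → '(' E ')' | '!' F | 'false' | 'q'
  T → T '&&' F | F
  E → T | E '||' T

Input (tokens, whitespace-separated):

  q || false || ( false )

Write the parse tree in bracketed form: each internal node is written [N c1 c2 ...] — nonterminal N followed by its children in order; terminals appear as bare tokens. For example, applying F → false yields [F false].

E
E || T
E || T || T
T || T || T
F || T || T
q || T || T
q || F || T
q || false || T
q || false || F
q || false || ( E )
q || false || ( T )
q || false || ( F )
q || false || ( false )

[E [E [E [T [F q]]] || [T [F false]]] || [T [F ( [E [T [F false]]] )]]]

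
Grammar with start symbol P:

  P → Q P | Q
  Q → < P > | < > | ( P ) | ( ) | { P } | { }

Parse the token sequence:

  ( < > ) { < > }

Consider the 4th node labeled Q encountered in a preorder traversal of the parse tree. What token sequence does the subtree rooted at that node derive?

[P [Q ( [P [Q < >]] )] [P [Q { [P [Q < >]] }]]]

< >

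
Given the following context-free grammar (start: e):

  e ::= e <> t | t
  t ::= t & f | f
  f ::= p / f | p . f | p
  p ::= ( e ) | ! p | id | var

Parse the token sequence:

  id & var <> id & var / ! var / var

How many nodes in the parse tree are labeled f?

[e [e [t [t [f [p id]]] & [f [p var]]]] <> [t [t [f [p id]]] & [f [p var] / [f [p ! [p var]] / [f [p var]]]]]]

6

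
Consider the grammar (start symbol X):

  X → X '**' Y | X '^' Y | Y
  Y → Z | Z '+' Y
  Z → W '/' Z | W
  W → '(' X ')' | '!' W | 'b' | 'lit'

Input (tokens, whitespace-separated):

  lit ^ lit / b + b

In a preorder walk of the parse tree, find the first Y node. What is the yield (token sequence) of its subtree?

[X [X [Y [Z [W lit]]]] ^ [Y [Z [W lit] / [Z [W b]]] + [Y [Z [W b]]]]]

lit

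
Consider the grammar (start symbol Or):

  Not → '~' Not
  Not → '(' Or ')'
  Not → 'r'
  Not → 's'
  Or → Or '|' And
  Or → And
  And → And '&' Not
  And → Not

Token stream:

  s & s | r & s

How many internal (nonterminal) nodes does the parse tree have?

[Or [Or [And [And [Not s]] & [Not s]]] | [And [And [Not r]] & [Not s]]]

10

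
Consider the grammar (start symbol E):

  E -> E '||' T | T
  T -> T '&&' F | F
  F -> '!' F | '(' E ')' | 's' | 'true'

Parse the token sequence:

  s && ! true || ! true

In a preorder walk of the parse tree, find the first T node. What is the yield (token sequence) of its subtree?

[E [E [T [T [F s]] && [F ! [F true]]]] || [T [F ! [F true]]]]

s && ! true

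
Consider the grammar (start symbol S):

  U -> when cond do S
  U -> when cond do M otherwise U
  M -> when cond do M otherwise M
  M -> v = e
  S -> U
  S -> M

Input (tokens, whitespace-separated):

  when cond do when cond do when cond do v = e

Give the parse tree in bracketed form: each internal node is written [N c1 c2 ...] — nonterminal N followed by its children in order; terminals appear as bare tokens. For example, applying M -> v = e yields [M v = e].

S
U
when cond do S
when cond do U
when cond do when cond do S
when cond do when cond do U
when cond do when cond do when cond do S
when cond do when cond do when cond do M
when cond do when cond do when cond do v = e

[S [U when cond do [S [U when cond do [S [U when cond do [S [M v = e]]]]]]]]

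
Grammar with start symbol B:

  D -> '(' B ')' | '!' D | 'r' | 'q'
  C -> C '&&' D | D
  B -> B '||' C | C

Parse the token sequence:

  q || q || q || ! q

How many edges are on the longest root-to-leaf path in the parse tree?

6

[B [B [B [B [C [D q]]] || [C [D q]]] || [C [D q]]] || [C [D ! [D q]]]]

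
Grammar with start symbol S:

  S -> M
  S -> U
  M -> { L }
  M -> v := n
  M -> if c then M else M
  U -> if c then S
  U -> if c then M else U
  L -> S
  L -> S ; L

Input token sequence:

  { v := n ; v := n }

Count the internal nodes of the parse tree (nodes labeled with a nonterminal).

[S [M { [L [S [M v := n]] ; [L [S [M v := n]]]] }]]

8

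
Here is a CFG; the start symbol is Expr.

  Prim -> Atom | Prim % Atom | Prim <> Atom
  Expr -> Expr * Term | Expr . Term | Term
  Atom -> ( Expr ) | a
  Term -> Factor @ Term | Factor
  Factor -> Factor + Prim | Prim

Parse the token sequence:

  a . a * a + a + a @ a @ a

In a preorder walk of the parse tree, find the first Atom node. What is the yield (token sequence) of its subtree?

[Expr [Expr [Expr [Term [Factor [Prim [Atom a]]]]] . [Term [Factor [Prim [Atom a]]]]] * [Term [Factor [Factor [Factor [Prim [Atom a]]] + [Prim [Atom a]]] + [Prim [Atom a]]] @ [Term [Factor [Prim [Atom a]]] @ [Term [Factor [Prim [Atom a]]]]]]]

a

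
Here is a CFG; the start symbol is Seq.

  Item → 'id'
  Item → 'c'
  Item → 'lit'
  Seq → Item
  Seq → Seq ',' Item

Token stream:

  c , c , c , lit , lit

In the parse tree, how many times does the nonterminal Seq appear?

[Seq [Seq [Seq [Seq [Seq [Item c]] , [Item c]] , [Item c]] , [Item lit]] , [Item lit]]

5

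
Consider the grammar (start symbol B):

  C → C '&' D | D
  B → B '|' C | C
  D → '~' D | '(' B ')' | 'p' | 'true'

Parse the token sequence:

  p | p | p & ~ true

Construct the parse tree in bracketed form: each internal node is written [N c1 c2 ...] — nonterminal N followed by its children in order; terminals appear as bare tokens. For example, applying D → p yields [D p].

[B [B [B [C [D p]]] | [C [D p]]] | [C [C [D p]] & [D ~ [D true]]]]

B
B | C
B | C | C
C | C | C
D | C | C
p | C | C
p | D | C
p | p | C
p | p | C & D
p | p | D & D
p | p | p & D
p | p | p & ~ D
p | p | p & ~ true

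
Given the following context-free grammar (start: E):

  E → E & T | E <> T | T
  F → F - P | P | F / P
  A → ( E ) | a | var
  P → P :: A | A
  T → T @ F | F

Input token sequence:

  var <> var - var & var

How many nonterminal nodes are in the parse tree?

18

[E [E [E [T [F [P [A var]]]]] <> [T [F [F [P [A var]]] - [P [A var]]]]] & [T [F [P [A var]]]]]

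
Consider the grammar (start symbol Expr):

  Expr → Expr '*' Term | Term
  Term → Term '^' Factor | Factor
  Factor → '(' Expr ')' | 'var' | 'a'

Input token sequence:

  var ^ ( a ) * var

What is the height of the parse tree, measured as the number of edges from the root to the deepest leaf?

7

[Expr [Expr [Term [Term [Factor var]] ^ [Factor ( [Expr [Term [Factor a]]] )]]] * [Term [Factor var]]]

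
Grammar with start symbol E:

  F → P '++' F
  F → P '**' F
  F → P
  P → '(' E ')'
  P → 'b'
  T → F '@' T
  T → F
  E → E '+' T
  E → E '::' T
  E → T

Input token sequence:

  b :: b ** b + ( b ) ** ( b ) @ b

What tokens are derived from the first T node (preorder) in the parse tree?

b

[E [E [E [T [F [P b]]]] :: [T [F [P b] ** [F [P b]]]]] + [T [F [P ( [E [T [F [P b]]]] )] ** [F [P ( [E [T [F [P b]]]] )]]] @ [T [F [P b]]]]]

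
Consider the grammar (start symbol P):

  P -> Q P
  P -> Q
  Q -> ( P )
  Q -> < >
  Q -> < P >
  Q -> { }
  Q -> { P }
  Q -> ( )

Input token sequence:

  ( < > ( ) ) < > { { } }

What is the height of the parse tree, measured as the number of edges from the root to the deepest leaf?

6

[P [Q ( [P [Q < >] [P [Q ( )]]] )] [P [Q < >] [P [Q { [P [Q { }]] }]]]]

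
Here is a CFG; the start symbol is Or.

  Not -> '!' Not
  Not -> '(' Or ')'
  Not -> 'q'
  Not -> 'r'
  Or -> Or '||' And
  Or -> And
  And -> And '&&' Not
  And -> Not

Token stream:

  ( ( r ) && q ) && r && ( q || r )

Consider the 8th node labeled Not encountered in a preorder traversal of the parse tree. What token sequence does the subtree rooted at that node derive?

r

[Or [And [And [And [Not ( [Or [And [And [Not ( [Or [And [Not r]]] )]] && [Not q]]] )]] && [Not r]] && [Not ( [Or [Or [And [Not q]]] || [And [Not r]]] )]]]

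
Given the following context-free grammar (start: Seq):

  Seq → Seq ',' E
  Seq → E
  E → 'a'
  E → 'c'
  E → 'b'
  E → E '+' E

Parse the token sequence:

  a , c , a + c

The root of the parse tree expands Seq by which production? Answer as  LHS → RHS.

Seq → Seq ',' E

[Seq [Seq [Seq [E a]] , [E c]] , [E [E a] + [E c]]]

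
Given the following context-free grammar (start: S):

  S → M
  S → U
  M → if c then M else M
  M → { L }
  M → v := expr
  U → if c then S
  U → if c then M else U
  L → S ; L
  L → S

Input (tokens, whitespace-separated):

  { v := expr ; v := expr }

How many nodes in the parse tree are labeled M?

[S [M { [L [S [M v := expr]] ; [L [S [M v := expr]]]] }]]

3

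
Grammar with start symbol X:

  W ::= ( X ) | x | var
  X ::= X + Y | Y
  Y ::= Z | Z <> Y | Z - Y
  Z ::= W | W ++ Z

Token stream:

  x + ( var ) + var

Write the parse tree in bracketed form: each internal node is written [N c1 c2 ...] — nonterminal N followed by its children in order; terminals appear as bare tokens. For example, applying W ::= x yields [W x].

X
X + Y
X + Y + Y
Y + Y + Y
Z + Y + Y
W + Y + Y
x + Y + Y
x + Z + Y
x + W + Y
x + ( X ) + Y
x + ( Y ) + Y
x + ( Z ) + Y
x + ( W ) + Y
x + ( var ) + Y
x + ( var ) + Z
x + ( var ) + W
x + ( var ) + var

[X [X [X [Y [Z [W x]]]] + [Y [Z [W ( [X [Y [Z [W var]]]] )]]]] + [Y [Z [W var]]]]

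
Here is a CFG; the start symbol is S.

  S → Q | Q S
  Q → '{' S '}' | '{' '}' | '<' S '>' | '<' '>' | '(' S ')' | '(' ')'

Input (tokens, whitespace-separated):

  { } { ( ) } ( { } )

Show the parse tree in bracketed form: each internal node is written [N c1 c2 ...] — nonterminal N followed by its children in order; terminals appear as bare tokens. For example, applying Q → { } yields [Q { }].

S
Q S
{ } S
{ } Q S
{ } { S } S
{ } { Q } S
{ } { ( ) } S
{ } { ( ) } Q
{ } { ( ) } ( S )
{ } { ( ) } ( Q )
{ } { ( ) } ( { } )

[S [Q { }] [S [Q { [S [Q ( )]] }] [S [Q ( [S [Q { }]] )]]]]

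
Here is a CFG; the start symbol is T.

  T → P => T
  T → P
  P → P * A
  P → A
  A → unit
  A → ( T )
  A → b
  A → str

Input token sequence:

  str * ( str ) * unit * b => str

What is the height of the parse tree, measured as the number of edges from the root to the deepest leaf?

[T [P [P [P [P [A str]] * [A ( [T [P [A str]]] )]] * [A unit]] * [A b]] => [T [P [A str]]]]

8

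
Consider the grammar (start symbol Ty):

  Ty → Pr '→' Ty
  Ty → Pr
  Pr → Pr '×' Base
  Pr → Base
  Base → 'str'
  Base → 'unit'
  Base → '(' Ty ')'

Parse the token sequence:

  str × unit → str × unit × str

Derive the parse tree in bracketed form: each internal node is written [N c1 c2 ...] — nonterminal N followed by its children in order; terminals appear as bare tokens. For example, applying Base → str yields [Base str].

Ty
Pr → Ty
Pr × Base → Ty
Base × Base → Ty
str × Base → Ty
str × unit → Ty
str × unit → Pr
str × unit → Pr × Base
str × unit → Pr × Base × Base
str × unit → Base × Base × Base
str × unit → str × Base × Base
str × unit → str × unit × Base
str × unit → str × unit × str

[Ty [Pr [Pr [Base str]] × [Base unit]] → [Ty [Pr [Pr [Pr [Base str]] × [Base unit]] × [Base str]]]]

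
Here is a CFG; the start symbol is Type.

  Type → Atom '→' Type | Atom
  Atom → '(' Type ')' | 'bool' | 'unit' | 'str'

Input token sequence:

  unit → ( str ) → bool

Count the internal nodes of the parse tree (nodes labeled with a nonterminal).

8

[Type [Atom unit] → [Type [Atom ( [Type [Atom str]] )] → [Type [Atom bool]]]]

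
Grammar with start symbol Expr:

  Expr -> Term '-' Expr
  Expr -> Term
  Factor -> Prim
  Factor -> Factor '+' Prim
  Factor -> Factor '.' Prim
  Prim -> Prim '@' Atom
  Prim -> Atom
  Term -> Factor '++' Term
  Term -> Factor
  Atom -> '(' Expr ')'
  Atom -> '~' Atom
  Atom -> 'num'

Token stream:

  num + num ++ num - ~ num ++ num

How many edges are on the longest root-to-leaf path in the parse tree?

7

[Expr [Term [Factor [Factor [Prim [Atom num]]] + [Prim [Atom num]]] ++ [Term [Factor [Prim [Atom num]]]]] - [Expr [Term [Factor [Prim [Atom ~ [Atom num]]]] ++ [Term [Factor [Prim [Atom num]]]]]]]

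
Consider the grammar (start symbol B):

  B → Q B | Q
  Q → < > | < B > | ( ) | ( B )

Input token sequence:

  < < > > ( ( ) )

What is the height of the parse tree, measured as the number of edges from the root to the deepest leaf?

5

[B [Q < [B [Q < >]] >] [B [Q ( [B [Q ( )]] )]]]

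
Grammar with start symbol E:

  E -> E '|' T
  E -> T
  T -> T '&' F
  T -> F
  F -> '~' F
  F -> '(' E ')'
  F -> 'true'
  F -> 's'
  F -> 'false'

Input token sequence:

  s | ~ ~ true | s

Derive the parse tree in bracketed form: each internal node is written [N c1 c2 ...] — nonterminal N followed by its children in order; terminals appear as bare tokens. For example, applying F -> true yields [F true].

E
E | T
E | T | T
T | T | T
F | T | T
s | T | T
s | F | T
s | ~ F | T
s | ~ ~ F | T
s | ~ ~ true | T
s | ~ ~ true | F
s | ~ ~ true | s

[E [E [E [T [F s]]] | [T [F ~ [F ~ [F true]]]]] | [T [F s]]]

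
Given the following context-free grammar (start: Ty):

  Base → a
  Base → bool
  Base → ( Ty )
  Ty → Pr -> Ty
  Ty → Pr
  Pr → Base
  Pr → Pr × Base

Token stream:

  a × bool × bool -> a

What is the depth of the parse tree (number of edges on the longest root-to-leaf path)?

[Ty [Pr [Pr [Pr [Base a]] × [Base bool]] × [Base bool]] -> [Ty [Pr [Base a]]]]

5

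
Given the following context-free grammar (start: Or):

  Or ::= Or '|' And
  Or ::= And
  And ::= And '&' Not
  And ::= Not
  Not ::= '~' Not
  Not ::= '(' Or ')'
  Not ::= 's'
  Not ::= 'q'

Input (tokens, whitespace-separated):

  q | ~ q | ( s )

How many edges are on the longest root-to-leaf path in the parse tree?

[Or [Or [Or [And [Not q]]] | [And [Not ~ [Not q]]]] | [And [Not ( [Or [And [Not s]]] )]]]

6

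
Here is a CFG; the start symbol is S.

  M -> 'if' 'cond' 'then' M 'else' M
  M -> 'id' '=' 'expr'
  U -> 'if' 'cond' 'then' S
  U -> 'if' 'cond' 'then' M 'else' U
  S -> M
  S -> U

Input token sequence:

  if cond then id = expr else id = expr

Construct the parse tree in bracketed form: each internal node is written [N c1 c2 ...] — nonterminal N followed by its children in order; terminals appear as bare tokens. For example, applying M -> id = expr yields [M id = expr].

[S [M if cond then [M id = expr] else [M id = expr]]]

S
M
if cond then M else M
if cond then id = expr else M
if cond then id = expr else id = expr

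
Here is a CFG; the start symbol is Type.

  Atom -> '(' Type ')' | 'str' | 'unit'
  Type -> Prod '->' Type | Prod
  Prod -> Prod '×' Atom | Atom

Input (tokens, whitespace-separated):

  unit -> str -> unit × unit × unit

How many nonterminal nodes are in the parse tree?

[Type [Prod [Atom unit]] -> [Type [Prod [Atom str]] -> [Type [Prod [Prod [Prod [Atom unit]] × [Atom unit]] × [Atom unit]]]]]

13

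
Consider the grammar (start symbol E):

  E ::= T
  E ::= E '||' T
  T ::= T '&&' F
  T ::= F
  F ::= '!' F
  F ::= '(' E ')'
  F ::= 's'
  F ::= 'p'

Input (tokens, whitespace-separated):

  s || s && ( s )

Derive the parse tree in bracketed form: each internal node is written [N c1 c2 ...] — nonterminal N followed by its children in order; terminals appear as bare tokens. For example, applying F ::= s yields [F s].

[E [E [T [F s]]] || [T [T [F s]] && [F ( [E [T [F s]]] )]]]

E
E || T
T || T
F || T
s || T
s || T && F
s || F && F
s || s && F
s || s && ( E )
s || s && ( T )
s || s && ( F )
s || s && ( s )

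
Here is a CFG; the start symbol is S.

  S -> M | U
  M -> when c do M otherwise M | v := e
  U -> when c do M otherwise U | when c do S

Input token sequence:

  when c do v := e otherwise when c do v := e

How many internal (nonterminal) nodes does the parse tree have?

[S [U when c do [M v := e] otherwise [U when c do [S [M v := e]]]]]

6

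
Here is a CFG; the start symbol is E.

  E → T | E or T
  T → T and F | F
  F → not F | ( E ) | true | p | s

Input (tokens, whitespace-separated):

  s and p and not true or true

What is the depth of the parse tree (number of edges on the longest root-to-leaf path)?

[E [E [T [T [T [F s]] and [F p]] and [F not [F true]]]] or [T [F true]]]

6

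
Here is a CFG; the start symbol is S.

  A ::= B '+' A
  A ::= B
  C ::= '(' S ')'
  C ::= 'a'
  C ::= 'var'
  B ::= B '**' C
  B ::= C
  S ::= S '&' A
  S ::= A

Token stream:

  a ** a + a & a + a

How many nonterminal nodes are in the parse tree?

[S [S [A [B [B [C a]] ** [C a]] + [A [B [C a]]]]] & [A [B [C a]] + [A [B [C a]]]]]

16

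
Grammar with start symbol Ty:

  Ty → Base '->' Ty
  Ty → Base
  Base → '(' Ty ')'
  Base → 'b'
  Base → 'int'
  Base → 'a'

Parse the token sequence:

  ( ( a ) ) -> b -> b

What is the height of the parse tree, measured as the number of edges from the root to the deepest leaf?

[Ty [Base ( [Ty [Base ( [Ty [Base a]] )]] )] -> [Ty [Base b] -> [Ty [Base b]]]]

6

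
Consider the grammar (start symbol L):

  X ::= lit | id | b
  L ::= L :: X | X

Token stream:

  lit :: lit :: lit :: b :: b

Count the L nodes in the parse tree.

[L [L [L [L [L [X lit]] :: [X lit]] :: [X lit]] :: [X b]] :: [X b]]

5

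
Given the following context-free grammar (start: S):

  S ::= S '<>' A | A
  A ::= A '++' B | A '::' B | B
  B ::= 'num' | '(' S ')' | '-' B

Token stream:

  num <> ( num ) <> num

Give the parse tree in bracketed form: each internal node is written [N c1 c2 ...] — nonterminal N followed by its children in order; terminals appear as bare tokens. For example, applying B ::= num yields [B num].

[S [S [S [A [B num]]] <> [A [B ( [S [A [B num]]] )]]] <> [A [B num]]]

S
S <> A
S <> A <> A
A <> A <> A
B <> A <> A
num <> A <> A
num <> B <> A
num <> ( S ) <> A
num <> ( A ) <> A
num <> ( B ) <> A
num <> ( num ) <> A
num <> ( num ) <> B
num <> ( num ) <> num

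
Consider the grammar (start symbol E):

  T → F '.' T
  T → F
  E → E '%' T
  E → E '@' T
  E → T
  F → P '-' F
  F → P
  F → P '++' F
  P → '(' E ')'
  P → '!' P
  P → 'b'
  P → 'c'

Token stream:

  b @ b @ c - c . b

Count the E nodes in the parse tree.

3

[E [E [E [T [F [P b]]]] @ [T [F [P b]]]] @ [T [F [P c] - [F [P c]]] . [T [F [P b]]]]]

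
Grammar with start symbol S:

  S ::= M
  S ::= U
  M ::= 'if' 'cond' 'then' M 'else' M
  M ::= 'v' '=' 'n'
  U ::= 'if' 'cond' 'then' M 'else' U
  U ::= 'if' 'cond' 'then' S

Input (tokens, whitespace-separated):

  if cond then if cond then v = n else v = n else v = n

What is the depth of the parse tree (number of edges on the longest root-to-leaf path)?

[S [M if cond then [M if cond then [M v = n] else [M v = n]] else [M v = n]]]

4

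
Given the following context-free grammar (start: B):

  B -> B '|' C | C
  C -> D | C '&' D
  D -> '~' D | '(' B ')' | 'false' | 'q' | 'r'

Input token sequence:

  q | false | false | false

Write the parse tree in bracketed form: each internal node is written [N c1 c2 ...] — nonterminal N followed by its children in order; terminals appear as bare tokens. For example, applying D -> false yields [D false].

B
B | C
B | C | C
B | C | C | C
C | C | C | C
D | C | C | C
q | C | C | C
q | D | C | C
q | false | C | C
q | false | D | C
q | false | false | C
q | false | false | D
q | false | false | false

[B [B [B [B [C [D q]]] | [C [D false]]] | [C [D false]]] | [C [D false]]]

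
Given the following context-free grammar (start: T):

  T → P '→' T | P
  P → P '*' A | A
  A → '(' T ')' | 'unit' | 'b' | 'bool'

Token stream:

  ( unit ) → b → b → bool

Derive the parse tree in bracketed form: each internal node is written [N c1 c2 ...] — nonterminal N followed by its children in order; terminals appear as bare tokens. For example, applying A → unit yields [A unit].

[T [P [A ( [T [P [A unit]]] )]] → [T [P [A b]] → [T [P [A b]] → [T [P [A bool]]]]]]

T
P → T
A → T
( T ) → T
( P ) → T
( A ) → T
( unit ) → T
( unit ) → P → T
( unit ) → A → T
( unit ) → b → T
( unit ) → b → P → T
( unit ) → b → A → T
( unit ) → b → b → T
( unit ) → b → b → P
( unit ) → b → b → A
( unit ) → b → b → bool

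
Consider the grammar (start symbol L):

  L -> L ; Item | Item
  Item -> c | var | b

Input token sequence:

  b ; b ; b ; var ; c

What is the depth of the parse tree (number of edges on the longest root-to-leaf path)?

6

[L [L [L [L [L [Item b]] ; [Item b]] ; [Item b]] ; [Item var]] ; [Item c]]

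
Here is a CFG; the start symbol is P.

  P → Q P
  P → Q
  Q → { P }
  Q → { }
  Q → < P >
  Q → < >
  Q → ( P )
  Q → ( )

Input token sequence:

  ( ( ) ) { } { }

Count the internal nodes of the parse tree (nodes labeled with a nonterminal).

8

[P [Q ( [P [Q ( )]] )] [P [Q { }] [P [Q { }]]]]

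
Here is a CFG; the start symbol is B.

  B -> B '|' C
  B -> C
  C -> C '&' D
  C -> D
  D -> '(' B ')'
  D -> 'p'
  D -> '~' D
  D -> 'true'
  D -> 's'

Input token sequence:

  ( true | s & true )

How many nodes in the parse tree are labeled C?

[B [C [D ( [B [B [C [D true]]] | [C [C [D s]] & [D true]]] )]]]

4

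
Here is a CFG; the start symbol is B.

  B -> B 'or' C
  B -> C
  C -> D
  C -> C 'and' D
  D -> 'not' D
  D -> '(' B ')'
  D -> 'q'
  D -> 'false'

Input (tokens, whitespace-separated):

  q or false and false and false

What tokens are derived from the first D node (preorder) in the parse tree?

[B [B [C [D q]]] or [C [C [C [D false]] and [D false]] and [D false]]]

q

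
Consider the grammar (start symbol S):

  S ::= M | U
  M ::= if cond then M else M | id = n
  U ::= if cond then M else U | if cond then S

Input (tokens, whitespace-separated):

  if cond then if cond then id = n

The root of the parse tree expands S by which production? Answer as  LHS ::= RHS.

S ::= U

[S [U if cond then [S [U if cond then [S [M id = n]]]]]]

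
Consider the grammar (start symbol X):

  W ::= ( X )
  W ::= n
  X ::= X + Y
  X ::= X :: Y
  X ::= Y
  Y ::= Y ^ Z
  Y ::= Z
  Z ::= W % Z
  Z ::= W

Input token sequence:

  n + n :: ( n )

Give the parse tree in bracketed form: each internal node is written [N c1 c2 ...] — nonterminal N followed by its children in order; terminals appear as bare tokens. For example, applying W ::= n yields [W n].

X
X :: Y
X + Y :: Y
Y + Y :: Y
Z + Y :: Y
W + Y :: Y
n + Y :: Y
n + Z :: Y
n + W :: Y
n + n :: Y
n + n :: Z
n + n :: W
n + n :: ( X )
n + n :: ( Y )
n + n :: ( Z )
n + n :: ( W )
n + n :: ( n )

[X [X [X [Y [Z [W n]]]] + [Y [Z [W n]]]] :: [Y [Z [W ( [X [Y [Z [W n]]]] )]]]]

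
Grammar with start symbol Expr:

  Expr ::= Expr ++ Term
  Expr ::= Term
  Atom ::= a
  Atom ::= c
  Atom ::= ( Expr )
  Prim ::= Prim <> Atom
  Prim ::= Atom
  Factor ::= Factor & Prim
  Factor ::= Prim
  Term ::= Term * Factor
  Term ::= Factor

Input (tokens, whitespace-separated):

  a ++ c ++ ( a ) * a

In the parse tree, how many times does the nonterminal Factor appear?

[Expr [Expr [Expr [Term [Factor [Prim [Atom a]]]]] ++ [Term [Factor [Prim [Atom c]]]]] ++ [Term [Term [Factor [Prim [Atom ( [Expr [Term [Factor [Prim [Atom a]]]]] )]]]] * [Factor [Prim [Atom a]]]]]

5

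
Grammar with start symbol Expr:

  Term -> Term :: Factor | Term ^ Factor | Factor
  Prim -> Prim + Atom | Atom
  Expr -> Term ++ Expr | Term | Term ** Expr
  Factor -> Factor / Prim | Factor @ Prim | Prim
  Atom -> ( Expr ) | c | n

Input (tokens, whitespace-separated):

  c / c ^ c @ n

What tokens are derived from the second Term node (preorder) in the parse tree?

[Expr [Term [Term [Factor [Factor [Prim [Atom c]]] / [Prim [Atom c]]]] ^ [Factor [Factor [Prim [Atom c]]] @ [Prim [Atom n]]]]]

c / c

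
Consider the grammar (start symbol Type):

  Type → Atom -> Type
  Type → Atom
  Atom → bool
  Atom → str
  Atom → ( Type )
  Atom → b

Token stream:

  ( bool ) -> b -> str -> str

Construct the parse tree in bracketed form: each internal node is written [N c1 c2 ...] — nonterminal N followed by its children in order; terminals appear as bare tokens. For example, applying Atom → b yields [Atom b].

[Type [Atom ( [Type [Atom bool]] )] -> [Type [Atom b] -> [Type [Atom str] -> [Type [Atom str]]]]]

Type
Atom -> Type
( Type ) -> Type
( Atom ) -> Type
( bool ) -> Type
( bool ) -> Atom -> Type
( bool ) -> b -> Type
( bool ) -> b -> Atom -> Type
( bool ) -> b -> str -> Type
( bool ) -> b -> str -> Atom
( bool ) -> b -> str -> str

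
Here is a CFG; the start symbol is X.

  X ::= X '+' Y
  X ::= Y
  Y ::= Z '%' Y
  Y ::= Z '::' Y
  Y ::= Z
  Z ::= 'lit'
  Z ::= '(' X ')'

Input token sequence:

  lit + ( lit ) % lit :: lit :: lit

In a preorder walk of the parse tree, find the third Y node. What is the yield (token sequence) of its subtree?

[X [X [Y [Z lit]]] + [Y [Z ( [X [Y [Z lit]]] )] % [Y [Z lit] :: [Y [Z lit] :: [Y [Z lit]]]]]]

lit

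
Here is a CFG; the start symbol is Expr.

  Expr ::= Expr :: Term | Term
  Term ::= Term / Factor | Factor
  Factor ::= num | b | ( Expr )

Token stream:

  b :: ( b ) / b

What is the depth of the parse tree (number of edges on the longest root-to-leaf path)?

[Expr [Expr [Term [Factor b]]] :: [Term [Term [Factor ( [Expr [Term [Factor b]]] )]] / [Factor b]]]

7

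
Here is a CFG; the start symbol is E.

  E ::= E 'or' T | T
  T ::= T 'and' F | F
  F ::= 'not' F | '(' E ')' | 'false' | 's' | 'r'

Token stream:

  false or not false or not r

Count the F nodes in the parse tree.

[E [E [E [T [F false]]] or [T [F not [F false]]]] or [T [F not [F r]]]]

5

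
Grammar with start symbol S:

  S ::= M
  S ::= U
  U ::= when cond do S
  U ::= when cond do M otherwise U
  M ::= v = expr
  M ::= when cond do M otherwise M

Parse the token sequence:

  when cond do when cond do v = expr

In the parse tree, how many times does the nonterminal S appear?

3

[S [U when cond do [S [U when cond do [S [M v = expr]]]]]]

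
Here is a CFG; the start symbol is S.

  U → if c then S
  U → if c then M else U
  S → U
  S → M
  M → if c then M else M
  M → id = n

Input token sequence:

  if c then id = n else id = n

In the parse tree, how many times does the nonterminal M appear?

3

[S [M if c then [M id = n] else [M id = n]]]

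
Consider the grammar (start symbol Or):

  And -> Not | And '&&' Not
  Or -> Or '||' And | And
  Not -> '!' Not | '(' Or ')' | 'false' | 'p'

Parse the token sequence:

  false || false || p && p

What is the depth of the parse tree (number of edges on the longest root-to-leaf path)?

5

[Or [Or [Or [And [Not false]]] || [And [Not false]]] || [And [And [Not p]] && [Not p]]]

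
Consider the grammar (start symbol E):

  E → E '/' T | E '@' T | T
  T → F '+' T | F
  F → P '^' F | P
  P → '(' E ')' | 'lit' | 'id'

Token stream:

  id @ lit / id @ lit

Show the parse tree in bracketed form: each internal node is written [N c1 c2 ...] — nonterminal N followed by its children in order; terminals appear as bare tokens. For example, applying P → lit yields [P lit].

E
E @ T
E / T @ T
E @ T / T @ T
T @ T / T @ T
F @ T / T @ T
P @ T / T @ T
id @ T / T @ T
id @ F / T @ T
id @ P / T @ T
id @ lit / T @ T
id @ lit / F @ T
id @ lit / P @ T
id @ lit / id @ T
id @ lit / id @ F
id @ lit / id @ P
id @ lit / id @ lit

[E [E [E [E [T [F [P id]]]] @ [T [F [P lit]]]] / [T [F [P id]]]] @ [T [F [P lit]]]]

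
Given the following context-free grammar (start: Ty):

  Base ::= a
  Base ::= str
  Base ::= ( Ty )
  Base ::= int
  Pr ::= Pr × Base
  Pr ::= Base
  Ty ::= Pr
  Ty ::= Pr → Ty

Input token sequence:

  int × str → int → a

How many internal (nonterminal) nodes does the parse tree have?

11

[Ty [Pr [Pr [Base int]] × [Base str]] → [Ty [Pr [Base int]] → [Ty [Pr [Base a]]]]]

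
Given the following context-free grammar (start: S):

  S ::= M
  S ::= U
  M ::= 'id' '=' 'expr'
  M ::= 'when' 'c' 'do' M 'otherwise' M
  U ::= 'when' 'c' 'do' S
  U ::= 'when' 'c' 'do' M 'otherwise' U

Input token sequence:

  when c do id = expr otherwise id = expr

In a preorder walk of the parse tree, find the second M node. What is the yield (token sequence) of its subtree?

id = expr

[S [M when c do [M id = expr] otherwise [M id = expr]]]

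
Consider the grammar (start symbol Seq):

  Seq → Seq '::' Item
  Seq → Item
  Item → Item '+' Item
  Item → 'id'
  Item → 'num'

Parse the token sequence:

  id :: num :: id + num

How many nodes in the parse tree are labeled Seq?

[Seq [Seq [Seq [Item id]] :: [Item num]] :: [Item [Item id] + [Item num]]]

3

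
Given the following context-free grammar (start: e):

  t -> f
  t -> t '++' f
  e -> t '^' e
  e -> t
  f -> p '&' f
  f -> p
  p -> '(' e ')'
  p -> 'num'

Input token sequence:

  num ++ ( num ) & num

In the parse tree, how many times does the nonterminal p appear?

4

[e [t [t [f [p num]]] ++ [f [p ( [e [t [f [p num]]]] )] & [f [p num]]]]]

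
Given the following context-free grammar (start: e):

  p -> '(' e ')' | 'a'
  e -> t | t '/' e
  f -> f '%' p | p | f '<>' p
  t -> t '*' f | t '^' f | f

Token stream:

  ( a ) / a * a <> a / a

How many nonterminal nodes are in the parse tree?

21

[e [t [f [p ( [e [t [f [p a]]]] )]]] / [e [t [t [f [p a]]] * [f [f [p a]] <> [p a]]] / [e [t [f [p a]]]]]]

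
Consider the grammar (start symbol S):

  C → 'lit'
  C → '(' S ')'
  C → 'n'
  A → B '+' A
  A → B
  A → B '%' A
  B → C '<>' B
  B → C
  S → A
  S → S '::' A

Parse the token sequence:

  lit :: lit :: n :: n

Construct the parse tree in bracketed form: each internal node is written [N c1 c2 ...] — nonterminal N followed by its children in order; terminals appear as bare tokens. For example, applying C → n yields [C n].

[S [S [S [S [A [B [C lit]]]] :: [A [B [C lit]]]] :: [A [B [C n]]]] :: [A [B [C n]]]]

S
S :: A
S :: A :: A
S :: A :: A :: A
A :: A :: A :: A
B :: A :: A :: A
C :: A :: A :: A
lit :: A :: A :: A
lit :: B :: A :: A
lit :: C :: A :: A
lit :: lit :: A :: A
lit :: lit :: B :: A
lit :: lit :: C :: A
lit :: lit :: n :: A
lit :: lit :: n :: B
lit :: lit :: n :: C
lit :: lit :: n :: n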